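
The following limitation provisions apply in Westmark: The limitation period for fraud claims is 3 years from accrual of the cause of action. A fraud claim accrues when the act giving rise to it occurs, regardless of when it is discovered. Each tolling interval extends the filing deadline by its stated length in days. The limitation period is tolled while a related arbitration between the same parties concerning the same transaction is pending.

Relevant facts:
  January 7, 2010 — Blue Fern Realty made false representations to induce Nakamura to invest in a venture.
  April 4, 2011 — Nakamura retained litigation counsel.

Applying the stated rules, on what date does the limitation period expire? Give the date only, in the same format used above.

January 7, 2013

The cause of action accrued on January 7, 2010, the date of the act.
Adding the 3 years base period to January 7, 2010 gives a deadline of January 7, 2013, before any tolling.
Nothing else in the chronology tolls or restarts the period.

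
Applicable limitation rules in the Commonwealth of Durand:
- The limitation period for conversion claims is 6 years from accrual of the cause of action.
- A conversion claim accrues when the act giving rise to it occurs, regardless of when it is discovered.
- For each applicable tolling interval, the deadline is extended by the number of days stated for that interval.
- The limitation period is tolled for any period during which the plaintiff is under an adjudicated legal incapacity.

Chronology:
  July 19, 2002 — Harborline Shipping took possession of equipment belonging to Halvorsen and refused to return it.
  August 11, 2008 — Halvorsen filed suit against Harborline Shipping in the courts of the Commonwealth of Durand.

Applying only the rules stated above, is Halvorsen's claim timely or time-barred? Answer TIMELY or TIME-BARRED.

TIME-BARRED

The limitation period began to run on July 19, 2002.
Adding the 6 years base period to July 19, 2002 gives a deadline of July 19, 2008, before any tolling.
Halvorsen filed on August 11, 2008, after the July 19, 2008 deadline, so the action is time-barred.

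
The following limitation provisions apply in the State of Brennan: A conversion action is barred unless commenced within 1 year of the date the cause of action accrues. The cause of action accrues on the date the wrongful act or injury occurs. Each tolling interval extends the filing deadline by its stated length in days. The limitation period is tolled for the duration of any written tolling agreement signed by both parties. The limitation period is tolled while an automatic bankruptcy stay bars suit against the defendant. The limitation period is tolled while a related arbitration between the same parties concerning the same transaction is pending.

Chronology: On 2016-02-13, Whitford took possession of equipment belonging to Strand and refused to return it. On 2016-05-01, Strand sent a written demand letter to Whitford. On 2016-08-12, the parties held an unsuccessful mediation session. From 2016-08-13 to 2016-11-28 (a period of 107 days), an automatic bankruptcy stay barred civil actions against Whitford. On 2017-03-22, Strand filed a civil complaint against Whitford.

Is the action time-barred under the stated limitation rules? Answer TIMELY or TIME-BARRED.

The claim accrued on 2016-02-13, when the wrongful act occurred.
Adding the 1 year base period to 2016-02-13 gives a deadline of 2017-02-13, before any tolling.
Because the automatic bankruptcy stay ran from 2016-08-13 to 2016-11-28, the deadline is extended by 107 days to 2017-05-31.
Nothing else in the chronology tolls or restarts the period.
Filing on 2017-03-22 beat the 2017-05-31 deadline — the action is timely.

TIMELY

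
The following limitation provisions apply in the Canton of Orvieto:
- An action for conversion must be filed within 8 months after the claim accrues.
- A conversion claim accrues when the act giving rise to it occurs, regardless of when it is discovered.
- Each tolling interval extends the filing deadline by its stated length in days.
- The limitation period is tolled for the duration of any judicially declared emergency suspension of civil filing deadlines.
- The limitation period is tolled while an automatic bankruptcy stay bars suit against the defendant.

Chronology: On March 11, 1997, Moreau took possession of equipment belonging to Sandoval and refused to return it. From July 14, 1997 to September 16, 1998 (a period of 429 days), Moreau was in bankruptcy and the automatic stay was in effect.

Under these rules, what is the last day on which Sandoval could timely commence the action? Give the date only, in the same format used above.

The claim accrued on March 11, 1997, when the wrongful act occurred.
Adding the 8 months base period to March 11, 1997 gives a deadline of November 11, 1997, before any tolling.
Because the automatic bankruptcy stay ran from July 14, 1997 to September 16, 1998, the deadline is extended by 429 days to January 14, 1999.

January 14, 1999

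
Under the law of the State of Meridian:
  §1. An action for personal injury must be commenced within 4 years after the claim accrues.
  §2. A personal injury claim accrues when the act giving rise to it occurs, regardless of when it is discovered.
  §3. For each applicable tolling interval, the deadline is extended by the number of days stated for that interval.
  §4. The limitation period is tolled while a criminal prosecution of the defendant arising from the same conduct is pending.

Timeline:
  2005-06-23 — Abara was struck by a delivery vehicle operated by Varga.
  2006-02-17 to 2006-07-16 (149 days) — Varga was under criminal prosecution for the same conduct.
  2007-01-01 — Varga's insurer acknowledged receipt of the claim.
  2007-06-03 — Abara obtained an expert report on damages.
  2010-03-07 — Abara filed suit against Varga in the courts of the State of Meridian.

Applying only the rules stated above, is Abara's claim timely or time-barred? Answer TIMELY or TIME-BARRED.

The claim accrued on 2005-06-23, when the wrongful act occurred.
4 years from 2005-06-23 is 2009-06-23.
The period was tolled for 149 days by the pending criminal prosecution (2006-02-17 to 2006-07-16), pushing the deadline to 2009-11-19.
None of the other events listed affects the running of the period under the stated rules.
Filing on 2010-03-07 missed the 2009-11-19 deadline — the action is time-barred.

TIME-BARRED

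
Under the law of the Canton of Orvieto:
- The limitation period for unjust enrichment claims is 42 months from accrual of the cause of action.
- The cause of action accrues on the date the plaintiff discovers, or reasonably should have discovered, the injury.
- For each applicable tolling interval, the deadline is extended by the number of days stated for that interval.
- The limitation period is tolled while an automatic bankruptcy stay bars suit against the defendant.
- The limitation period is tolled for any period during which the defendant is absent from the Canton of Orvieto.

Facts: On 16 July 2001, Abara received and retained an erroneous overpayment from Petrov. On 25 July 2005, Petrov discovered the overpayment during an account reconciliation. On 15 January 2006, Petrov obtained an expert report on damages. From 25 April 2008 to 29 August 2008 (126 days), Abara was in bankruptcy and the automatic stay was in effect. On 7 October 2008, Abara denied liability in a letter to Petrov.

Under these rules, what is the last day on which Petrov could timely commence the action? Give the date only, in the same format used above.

Under the discovery rule, the claim accrued on 25 July 2005, when Petrov discovered the injury — not on the 16 July 2001 date of the underlying act.
The untolled deadline — 42 months after 25 July 2005 — is 25 January 2009.
The period was tolled for 126 days by the automatic bankruptcy stay (25 April 2008 to 29 August 2008), pushing the deadline to 31 May 2009.
None of the other events listed affects the running of the period under the stated rules.

31 May 2009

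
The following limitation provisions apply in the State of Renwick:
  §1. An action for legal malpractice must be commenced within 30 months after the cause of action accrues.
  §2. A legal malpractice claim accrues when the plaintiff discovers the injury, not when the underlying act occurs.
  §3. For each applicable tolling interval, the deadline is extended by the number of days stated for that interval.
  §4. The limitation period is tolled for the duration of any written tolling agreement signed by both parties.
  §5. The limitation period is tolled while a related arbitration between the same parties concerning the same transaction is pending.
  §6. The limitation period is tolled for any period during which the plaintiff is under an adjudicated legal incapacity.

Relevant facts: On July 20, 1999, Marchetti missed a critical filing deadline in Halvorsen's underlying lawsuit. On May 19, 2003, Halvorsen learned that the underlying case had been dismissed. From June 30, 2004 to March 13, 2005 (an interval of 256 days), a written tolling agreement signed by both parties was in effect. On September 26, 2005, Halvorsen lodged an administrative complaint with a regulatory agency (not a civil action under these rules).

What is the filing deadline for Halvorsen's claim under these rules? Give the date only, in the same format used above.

Under the discovery rule, the claim accrued on May 19, 2003, when Halvorsen discovered the injury — not on the July 20, 1999 date of the underlying act.
The untolled deadline — 30 months after May 19, 2003 — is November 19, 2005.
The written tolling agreement from June 30, 2004 to March 13, 2005 tolled the period for 256 days, extending the deadline to August 2, 2006.
The other events in the timeline have no effect on the limitation period under the stated rules.

August 2, 2006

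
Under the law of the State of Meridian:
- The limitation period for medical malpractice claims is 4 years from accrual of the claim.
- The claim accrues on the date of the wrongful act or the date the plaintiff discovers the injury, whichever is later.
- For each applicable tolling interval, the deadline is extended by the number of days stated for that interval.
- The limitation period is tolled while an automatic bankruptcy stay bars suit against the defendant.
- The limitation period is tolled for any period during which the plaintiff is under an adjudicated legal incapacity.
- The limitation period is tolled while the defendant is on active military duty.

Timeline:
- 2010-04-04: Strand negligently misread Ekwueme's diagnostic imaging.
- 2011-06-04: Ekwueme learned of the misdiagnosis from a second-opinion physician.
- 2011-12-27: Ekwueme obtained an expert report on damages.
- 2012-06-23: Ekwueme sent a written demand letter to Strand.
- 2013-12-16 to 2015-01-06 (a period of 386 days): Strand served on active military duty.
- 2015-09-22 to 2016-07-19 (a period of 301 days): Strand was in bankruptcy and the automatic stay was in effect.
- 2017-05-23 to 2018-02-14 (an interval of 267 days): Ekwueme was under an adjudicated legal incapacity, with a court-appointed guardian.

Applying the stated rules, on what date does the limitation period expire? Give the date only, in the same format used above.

2017-04-21

Because discovery on 2011-06-04 post-dates the 2010-04-04 act, accrual under the later-of rule falls on 2011-06-04.
Adding the 4 years base period to 2011-06-04 gives a deadline of 2015-06-04, before any tolling.
Because the defendant's active military service ran from 2013-12-16 to 2015-01-06, the deadline is extended by 386 days to 2016-06-24.
The period was tolled for 301 days by the automatic bankruptcy stay (2015-09-22 to 2016-07-19), pushing the deadline to 2017-04-21.
The plaintiff's legal incapacity from 2017-05-23 to 2018-02-14 began after the period had already run on 2017-04-21, so it has no tolling effect.
Nothing else in the chronology tolls or restarts the period.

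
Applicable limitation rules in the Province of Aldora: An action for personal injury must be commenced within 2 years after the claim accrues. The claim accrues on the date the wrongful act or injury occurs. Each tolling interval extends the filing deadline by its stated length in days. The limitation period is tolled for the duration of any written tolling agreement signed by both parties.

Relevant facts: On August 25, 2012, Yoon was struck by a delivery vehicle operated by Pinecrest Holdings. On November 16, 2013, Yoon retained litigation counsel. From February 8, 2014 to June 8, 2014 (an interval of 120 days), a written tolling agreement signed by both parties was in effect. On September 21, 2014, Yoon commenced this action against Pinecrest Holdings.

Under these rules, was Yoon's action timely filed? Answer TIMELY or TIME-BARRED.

The limitation period began to run on August 25, 2012.
Adding the 2 years base period to August 25, 2012 gives a deadline of August 25, 2014, before any tolling.
The period was tolled for 120 days by the written tolling agreement (February 8, 2014 to June 8, 2014), pushing the deadline to December 23, 2014.
Nothing else in the chronology tolls or restarts the period.
Yoon filed on September 21, 2014, before the December 23, 2014 deadline, so the action is timely.

TIMELY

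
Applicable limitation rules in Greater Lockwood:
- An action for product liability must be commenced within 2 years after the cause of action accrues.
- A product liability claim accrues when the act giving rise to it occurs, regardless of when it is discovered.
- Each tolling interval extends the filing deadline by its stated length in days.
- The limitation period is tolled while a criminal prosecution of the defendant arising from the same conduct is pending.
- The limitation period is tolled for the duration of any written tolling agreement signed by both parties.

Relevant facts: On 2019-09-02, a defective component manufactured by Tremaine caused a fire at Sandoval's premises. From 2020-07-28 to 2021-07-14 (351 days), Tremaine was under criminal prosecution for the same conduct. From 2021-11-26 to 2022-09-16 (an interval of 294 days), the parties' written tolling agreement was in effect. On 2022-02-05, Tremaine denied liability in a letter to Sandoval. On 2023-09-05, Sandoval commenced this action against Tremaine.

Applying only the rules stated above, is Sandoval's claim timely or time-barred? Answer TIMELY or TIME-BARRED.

The limitation period began to run on 2019-09-02.
Adding the 2 years base period to 2019-09-02 gives a deadline of 2021-09-02, before any tolling.
The pending criminal prosecution from 2020-07-28 to 2021-07-14 tolled the period for 351 days, extending the deadline to 2022-08-19.
Because the written tolling agreement ran from 2021-11-26 to 2022-09-16, the deadline is extended by 294 days to 2023-06-09.
None of the other events listed affects the running of the period under the stated rules.
The 2023-09-05 filing falls after the 2023-06-09 deadline; the claim is time-barred.

TIME-BARRED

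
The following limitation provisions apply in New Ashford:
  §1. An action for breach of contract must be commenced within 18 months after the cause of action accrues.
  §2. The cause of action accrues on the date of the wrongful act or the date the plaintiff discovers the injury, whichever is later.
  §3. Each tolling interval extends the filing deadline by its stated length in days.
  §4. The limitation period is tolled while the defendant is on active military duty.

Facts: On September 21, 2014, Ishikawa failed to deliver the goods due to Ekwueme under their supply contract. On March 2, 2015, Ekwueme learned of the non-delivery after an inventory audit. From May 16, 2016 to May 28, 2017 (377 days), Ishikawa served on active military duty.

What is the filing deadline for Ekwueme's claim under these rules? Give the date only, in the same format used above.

Because discovery on March 2, 2015 post-dates the September 21, 2014 act, accrual under the later-of rule falls on March 2, 2015.
18 months from March 2, 2015 is September 2, 2016.
The period was tolled for 377 days by the defendant's active military service (May 16, 2016 to May 28, 2017), pushing the deadline to September 14, 2017.

September 14, 2017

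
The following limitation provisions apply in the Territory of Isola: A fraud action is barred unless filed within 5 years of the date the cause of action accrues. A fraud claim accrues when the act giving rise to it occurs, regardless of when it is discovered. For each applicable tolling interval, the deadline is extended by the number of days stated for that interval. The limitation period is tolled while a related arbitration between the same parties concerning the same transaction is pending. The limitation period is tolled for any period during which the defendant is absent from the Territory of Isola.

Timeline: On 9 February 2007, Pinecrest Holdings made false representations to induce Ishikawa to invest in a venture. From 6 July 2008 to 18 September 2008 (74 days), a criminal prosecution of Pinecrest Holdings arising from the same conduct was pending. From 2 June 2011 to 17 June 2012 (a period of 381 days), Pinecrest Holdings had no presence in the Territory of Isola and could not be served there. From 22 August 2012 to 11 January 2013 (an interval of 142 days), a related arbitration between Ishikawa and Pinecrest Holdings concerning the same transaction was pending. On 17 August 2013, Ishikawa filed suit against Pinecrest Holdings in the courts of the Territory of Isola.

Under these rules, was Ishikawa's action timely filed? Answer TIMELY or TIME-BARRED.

The cause of action accrued on 9 February 2007, the date of the act.
The untolled deadline — 5 years after 9 February 2007 — is 9 February 2012.
The defendant's absence from the jurisdiction from 2 June 2011 to 17 June 2012 tolled the period for 381 days, extending the deadline to 24 February 2013.
Because the pending related arbitration ran from 22 August 2012 to 11 January 2013, the deadline is extended by 142 days to 16 July 2013.
Although a criminal prosecution ran from 6 July 2008 to 18 September 2008, the stated rules do not make that a tolling event, so it is disregarded.
Ishikawa filed on 17 August 2013, after the 16 July 2013 deadline, so the action is time-barred.

TIME-BARRED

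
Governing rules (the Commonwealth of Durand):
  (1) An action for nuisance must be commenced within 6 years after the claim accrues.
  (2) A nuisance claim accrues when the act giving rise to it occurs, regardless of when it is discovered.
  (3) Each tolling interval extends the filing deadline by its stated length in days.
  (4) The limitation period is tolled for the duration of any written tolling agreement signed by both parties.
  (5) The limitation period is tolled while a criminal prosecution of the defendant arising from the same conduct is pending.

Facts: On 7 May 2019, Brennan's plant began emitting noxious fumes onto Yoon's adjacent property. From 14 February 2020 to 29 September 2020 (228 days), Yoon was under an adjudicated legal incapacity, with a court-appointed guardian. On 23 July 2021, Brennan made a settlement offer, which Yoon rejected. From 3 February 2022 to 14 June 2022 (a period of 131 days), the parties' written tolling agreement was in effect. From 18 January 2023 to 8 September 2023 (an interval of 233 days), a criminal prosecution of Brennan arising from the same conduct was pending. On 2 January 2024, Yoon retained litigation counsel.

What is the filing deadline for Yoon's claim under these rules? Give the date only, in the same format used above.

6 May 2026

The claim accrued on 7 May 2019, the date of the act.
The untolled deadline — 6 years after 7 May 2019 — is 7 May 2025.
The period was tolled for 131 days by the written tolling agreement (3 February 2022 to 14 June 2022), pushing the deadline to 15 September 2025.
The pending criminal prosecution from 18 January 2023 to 8 September 2023 tolled the period for 233 days, extending the deadline to 6 May 2026.
No stated provision tolls the period for the plaintiff's incapacity, so the interval from 14 February 2020 to 29 September 2020 has no effect on the deadline.
Nothing else in the chronology tolls or restarts the period.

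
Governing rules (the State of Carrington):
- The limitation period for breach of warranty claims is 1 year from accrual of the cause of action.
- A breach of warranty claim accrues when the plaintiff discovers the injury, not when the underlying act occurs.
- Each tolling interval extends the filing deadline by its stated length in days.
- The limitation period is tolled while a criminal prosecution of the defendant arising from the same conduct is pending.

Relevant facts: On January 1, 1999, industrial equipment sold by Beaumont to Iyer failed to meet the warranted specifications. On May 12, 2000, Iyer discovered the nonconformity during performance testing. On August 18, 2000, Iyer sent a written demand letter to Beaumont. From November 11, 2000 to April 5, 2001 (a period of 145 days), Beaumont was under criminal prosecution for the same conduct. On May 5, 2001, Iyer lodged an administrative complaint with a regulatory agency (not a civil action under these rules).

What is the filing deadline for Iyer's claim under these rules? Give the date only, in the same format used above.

October 4, 2001

The claim did not accrue until Iyer discovered the injury on May 12, 2000; the January 1, 1999 act date does not start the clock under the stated rule.
Adding the 1 year base period to May 12, 2000 gives a deadline of May 12, 2001, before any tolling.
The pending criminal prosecution from November 11, 2000 to April 5, 2001 tolled the period for 145 days, extending the deadline to October 4, 2001.
The other events in the timeline have no effect on the limitation period under the stated rules.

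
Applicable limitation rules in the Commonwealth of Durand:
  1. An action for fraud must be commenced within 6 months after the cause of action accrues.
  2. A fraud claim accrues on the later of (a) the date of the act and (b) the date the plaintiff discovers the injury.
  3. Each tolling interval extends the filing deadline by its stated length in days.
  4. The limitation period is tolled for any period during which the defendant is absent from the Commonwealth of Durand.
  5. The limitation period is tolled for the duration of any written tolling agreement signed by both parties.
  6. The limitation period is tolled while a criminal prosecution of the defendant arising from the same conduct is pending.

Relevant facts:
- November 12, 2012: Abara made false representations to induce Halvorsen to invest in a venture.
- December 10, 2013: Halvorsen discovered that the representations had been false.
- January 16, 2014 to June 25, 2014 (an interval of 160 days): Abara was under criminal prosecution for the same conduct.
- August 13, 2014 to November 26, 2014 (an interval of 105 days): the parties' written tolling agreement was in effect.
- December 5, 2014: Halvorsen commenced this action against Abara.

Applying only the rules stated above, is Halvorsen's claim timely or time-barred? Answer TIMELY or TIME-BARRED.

Because discovery on December 10, 2013 post-dates the November 12, 2012 act, accrual under the later-of rule falls on December 10, 2013.
The untolled deadline — 6 months after December 10, 2013 — is June 10, 2014.
Because the pending criminal prosecution ran from January 16, 2014 to June 25, 2014, the deadline is extended by 160 days to November 17, 2014.
Because the written tolling agreement ran from August 13, 2014 to November 26, 2014, the deadline is extended by 105 days to March 2, 2015.
Filing on December 5, 2014 beat the March 2, 2015 deadline — the action is timely.

TIMELY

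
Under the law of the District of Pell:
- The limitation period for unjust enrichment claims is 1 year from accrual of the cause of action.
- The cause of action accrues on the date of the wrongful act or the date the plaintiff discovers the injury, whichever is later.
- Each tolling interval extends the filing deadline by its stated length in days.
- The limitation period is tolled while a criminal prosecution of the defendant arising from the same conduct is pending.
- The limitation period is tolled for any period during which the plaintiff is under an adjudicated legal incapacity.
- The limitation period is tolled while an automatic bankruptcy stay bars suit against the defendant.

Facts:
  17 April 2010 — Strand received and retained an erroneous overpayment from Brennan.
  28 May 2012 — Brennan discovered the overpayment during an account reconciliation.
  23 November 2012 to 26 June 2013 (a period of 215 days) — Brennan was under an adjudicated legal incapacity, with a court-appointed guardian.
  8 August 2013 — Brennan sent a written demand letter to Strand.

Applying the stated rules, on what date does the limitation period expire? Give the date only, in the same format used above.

29 December 2013

The claim accrued on 28 May 2012 — the later of the 17 April 2010 act and the 28 May 2012 discovery.
The untolled deadline — 1 year after 28 May 2012 — is 28 May 2013.
The period was tolled for 215 days by the plaintiff's legal incapacity (23 November 2012 to 26 June 2013), pushing the deadline to 29 December 2013.
None of the other events listed affects the running of the period under the stated rules.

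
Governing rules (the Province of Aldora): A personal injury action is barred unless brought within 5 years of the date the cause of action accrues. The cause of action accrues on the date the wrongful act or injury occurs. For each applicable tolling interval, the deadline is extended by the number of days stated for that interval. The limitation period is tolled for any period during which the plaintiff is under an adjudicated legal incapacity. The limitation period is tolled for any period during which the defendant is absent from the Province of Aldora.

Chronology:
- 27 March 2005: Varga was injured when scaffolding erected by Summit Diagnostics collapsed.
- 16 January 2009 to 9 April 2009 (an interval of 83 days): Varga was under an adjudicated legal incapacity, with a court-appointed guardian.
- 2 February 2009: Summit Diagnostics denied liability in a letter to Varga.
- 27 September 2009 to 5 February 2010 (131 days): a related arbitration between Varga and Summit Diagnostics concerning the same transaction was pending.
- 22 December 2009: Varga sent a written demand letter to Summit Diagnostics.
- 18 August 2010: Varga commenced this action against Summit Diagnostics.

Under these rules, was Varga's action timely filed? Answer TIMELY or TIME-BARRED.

The claim accrued on 27 March 2005, when the wrongful act occurred.
Adding the 5 years base period to 27 March 2005 gives a deadline of 27 March 2010, before any tolling.
Because the plaintiff's legal incapacity ran from 16 January 2009 to 9 April 2009, the deadline is extended by 83 days to 18 June 2010.
The pending related arbitration from 27 September 2009 to 5 February 2010 does not toll the period, because no stated rule makes a pending arbitration a tolling event.
None of the other events listed affects the running of the period under the stated rules.
Varga filed on 18 August 2010, after the 18 June 2010 deadline, so the action is time-barred.

TIME-BARRED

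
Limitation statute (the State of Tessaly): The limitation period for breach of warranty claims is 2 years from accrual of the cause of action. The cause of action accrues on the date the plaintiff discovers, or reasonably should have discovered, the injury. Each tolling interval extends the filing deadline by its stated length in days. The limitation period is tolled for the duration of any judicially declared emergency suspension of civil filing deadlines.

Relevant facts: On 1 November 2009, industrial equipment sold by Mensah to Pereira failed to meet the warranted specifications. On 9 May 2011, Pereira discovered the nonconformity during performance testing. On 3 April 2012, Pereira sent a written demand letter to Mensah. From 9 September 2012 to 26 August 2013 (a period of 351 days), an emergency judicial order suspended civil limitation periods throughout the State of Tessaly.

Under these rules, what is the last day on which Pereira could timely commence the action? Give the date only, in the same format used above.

The claim did not accrue until Pereira discovered the injury on 9 May 2011; the 1 November 2009 act date does not start the clock under the stated rule.
Adding the 2 years base period to 9 May 2011 gives a deadline of 9 May 2013, before any tolling.
The emergency suspension of filing deadlines from 9 September 2012 to 26 August 2013 tolled the period for 351 days, extending the deadline to 25 April 2014.
The other events in the timeline have no effect on the limitation period under the stated rules.

25 April 2014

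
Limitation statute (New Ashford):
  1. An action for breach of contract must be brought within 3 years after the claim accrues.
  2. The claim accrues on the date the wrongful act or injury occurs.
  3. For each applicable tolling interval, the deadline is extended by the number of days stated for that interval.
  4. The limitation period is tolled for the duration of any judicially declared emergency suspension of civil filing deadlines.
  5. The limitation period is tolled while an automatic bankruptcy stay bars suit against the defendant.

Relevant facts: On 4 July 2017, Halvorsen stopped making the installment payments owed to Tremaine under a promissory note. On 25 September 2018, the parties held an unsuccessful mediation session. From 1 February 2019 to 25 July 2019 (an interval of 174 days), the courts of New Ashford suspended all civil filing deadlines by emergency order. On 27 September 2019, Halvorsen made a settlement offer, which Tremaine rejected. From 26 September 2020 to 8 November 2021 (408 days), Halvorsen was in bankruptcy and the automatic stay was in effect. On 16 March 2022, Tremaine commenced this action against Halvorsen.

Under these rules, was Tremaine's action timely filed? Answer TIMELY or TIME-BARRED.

TIME-BARRED

The claim accrued on 4 July 2017, when the wrongful act occurred.
Adding the 3 years base period to 4 July 2017 gives a deadline of 4 July 2020, before any tolling.
The emergency suspension of filing deadlines from 1 February 2019 to 25 July 2019 tolled the period for 174 days, extending the deadline to 25 December 2020.
The period was tolled for 408 days by the automatic bankruptcy stay (26 September 2020 to 8 November 2021), pushing the deadline to 6 February 2022.
Nothing else in the chronology tolls or restarts the period.
Filing on 16 March 2022 missed the 6 February 2022 deadline — the action is time-barred.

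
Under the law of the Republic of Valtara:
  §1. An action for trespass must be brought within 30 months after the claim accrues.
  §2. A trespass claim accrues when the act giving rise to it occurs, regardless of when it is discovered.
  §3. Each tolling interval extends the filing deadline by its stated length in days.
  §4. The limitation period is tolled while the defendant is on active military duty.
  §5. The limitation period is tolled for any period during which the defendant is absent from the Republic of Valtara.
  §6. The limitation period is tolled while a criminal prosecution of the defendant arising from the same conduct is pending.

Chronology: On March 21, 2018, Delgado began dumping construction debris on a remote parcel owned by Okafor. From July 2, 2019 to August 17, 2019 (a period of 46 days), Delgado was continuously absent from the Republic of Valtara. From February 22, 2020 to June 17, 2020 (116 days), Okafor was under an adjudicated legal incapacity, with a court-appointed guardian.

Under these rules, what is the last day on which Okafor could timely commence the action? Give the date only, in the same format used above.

November 6, 2020

The claim accrued on March 21, 2018, when the wrongful act occurred.
The untolled deadline — 30 months after March 21, 2018 — is September 21, 2020.
Because the defendant's absence from the jurisdiction ran from July 2, 2019 to August 17, 2019, the deadline is extended by 46 days to November 6, 2020.
Although the plaintiff's incapacity ran from February 22, 2020 to June 17, 2020, the stated rules do not make that a tolling event, so it is disregarded.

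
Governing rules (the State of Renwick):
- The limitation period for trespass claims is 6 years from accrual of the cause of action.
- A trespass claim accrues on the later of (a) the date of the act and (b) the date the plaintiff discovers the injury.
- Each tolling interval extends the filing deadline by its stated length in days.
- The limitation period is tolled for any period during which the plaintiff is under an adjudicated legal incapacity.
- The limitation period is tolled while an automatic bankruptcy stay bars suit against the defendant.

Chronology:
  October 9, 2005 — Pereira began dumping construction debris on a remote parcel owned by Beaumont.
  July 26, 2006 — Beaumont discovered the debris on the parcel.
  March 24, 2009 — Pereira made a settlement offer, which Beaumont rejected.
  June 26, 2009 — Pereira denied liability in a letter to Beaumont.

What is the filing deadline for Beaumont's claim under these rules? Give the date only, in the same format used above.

Taking the later of the act (October 9, 2005) and discovery (July 26, 2006), the claim accrued on July 26, 2006.
Adding the 6 years base period to July 26, 2006 gives a deadline of July 26, 2012, before any tolling.
None of the other events listed affects the running of the period under the stated rules.

July 26, 2012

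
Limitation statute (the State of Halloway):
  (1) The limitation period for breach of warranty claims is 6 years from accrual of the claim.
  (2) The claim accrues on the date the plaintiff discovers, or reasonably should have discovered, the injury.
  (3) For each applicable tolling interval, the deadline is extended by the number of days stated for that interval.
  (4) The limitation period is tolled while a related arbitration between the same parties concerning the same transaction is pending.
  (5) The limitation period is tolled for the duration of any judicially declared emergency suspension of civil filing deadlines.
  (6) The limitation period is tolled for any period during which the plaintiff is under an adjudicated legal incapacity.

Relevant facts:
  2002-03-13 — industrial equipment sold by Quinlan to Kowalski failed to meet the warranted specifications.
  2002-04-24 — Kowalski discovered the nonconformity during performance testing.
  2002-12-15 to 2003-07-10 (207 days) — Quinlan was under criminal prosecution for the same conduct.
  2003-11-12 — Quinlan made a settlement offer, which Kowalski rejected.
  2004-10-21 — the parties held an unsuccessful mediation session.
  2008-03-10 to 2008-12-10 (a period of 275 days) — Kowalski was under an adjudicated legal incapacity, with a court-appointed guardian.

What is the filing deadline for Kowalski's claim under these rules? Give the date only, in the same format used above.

The claim did not accrue until Kowalski discovered the injury on 2002-04-24; the 2002-03-13 act date does not start the clock under the stated rule.
6 years from 2002-04-24 is 2008-04-24.
The plaintiff's legal incapacity from 2008-03-10 to 2008-12-10 tolled the period for 275 days, extending the deadline to 2009-01-24.
No stated provision tolls the period for a criminal prosecution, so the interval from 2002-12-15 to 2003-07-10 has no effect on the deadline.
Nothing else in the chronology tolls or restarts the period.

2009-01-24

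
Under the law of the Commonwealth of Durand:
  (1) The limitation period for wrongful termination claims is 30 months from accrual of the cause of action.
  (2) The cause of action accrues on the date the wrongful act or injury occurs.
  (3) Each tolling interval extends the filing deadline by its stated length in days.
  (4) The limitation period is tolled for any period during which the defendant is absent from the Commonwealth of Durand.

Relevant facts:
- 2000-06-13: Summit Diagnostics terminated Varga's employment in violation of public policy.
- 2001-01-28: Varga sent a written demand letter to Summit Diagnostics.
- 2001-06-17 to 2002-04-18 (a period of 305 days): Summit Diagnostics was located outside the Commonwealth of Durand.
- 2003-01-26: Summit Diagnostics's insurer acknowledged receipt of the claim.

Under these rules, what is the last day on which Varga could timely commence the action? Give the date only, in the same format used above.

The claim accrued on 2000-06-13, when the wrongful act occurred.
Adding the 30 months base period to 2000-06-13 gives a deadline of 2002-12-13, before any tolling.
Because the defendant's absence from the jurisdiction ran from 2001-06-17 to 2002-04-18, the deadline is extended by 305 days to 2003-10-14.
Nothing else in the chronology tolls or restarts the period.

2003-10-14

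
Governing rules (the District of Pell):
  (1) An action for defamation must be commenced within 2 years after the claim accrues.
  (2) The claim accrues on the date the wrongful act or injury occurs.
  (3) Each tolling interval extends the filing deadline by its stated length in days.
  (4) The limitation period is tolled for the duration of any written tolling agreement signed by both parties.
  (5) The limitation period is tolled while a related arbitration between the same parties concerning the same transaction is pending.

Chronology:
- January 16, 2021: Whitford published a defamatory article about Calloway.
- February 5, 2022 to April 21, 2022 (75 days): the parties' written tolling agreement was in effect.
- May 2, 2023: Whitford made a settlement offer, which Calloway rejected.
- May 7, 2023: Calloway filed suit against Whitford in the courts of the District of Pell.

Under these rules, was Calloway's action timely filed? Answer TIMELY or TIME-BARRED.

The claim accrued on January 16, 2021, when the wrongful act occurred.
2 years from January 16, 2021 is January 16, 2023.
The written tolling agreement from February 5, 2022 to April 21, 2022 tolled the period for 75 days, extending the deadline to April 1, 2023.
The other events in the timeline have no effect on the limitation period under the stated rules.
The May 7, 2023 filing falls after the April 1, 2023 deadline; the claim is time-barred.

TIME-BARRED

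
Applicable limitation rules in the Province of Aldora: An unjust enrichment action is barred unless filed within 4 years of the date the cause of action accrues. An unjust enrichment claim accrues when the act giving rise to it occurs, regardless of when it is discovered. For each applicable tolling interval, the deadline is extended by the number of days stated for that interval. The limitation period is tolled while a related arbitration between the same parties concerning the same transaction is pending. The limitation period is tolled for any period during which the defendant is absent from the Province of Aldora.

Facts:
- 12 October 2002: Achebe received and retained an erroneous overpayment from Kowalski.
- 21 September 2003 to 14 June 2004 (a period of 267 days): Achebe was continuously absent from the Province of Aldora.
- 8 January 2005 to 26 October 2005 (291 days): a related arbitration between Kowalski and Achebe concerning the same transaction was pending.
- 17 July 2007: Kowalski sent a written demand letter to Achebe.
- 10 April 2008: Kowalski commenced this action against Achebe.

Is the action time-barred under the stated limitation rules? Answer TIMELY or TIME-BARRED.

The claim accrued on 12 October 2002, when the wrongful act occurred.
The untolled deadline — 4 years after 12 October 2002 — is 12 October 2006.
The period was tolled for 267 days by the defendant's absence from the jurisdiction (21 September 2003 to 14 June 2004), pushing the deadline to 6 July 2007.
The pending related arbitration from 8 January 2005 to 26 October 2005 tolled the period for 291 days, extending the deadline to 22 April 2008.
None of the other events listed affects the running of the period under the stated rules.
Filing on 10 April 2008 beat the 22 April 2008 deadline — the action is timely.

TIMELY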